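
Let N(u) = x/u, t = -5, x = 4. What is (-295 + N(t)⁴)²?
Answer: 33899806161/390625 ≈ 86784.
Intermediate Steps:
N(u) = 4/u
(-295 + N(t)⁴)² = (-295 + (4/(-5))⁴)² = (-295 + (4*(-⅕))⁴)² = (-295 + (-⅘)⁴)² = (-295 + 256/625)² = (-184119/625)² = 33899806161/390625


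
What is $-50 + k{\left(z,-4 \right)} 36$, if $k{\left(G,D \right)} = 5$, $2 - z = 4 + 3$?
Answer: $130$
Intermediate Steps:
$z = -5$ ($z = 2 - \left(4 + 3\right) = 2 - 7 = -5$)
$-50 + k{\left(z,-4 \right)} 36 = -50 + 5 \cdot 36 = -50 + 180 = 130$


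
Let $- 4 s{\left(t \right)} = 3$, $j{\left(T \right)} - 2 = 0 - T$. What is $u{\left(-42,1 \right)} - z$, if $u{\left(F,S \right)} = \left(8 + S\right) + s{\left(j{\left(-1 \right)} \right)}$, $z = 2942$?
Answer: $- \frac{11735}{4} \approx -2933.8$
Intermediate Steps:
$j{\left(T \right)} = 2 - T$ ($j{\left(T \right)} = 2 + \left(0 - T\right) = 2 - T$)
$s{\left(t \right)} = - \frac{3}{4}$ ($s{\left(t \right)} = \left(- \frac{1}{4}\right) 3 = - \frac{3}{4}$)
$u{\left(F,S \right)} = \frac{29}{4} + S$ ($u{\left(F,S \right)} = \left(8 + S\right) - \frac{3}{4} = \frac{29}{4} + S$)
$u{\left(-42,1 \right)} - z = \left(\frac{29}{4} + 1\right) - 2942 = \frac{33}{4} - 2942 = - \frac{11735}{4}$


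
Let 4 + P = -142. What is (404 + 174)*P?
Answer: -84388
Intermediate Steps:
P = -146 (P = -4 - 142 = -146)
(404 + 174)*P = (404 + 174)*(-146) = 578*(-146) = -84388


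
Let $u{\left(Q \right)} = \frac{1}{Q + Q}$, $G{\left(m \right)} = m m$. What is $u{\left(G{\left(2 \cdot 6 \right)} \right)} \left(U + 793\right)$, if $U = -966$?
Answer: $- \frac{173}{288} \approx -0.60069$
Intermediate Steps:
$G{\left(m \right)} = m^{2}$
$u{\left(Q \right)} = \frac{1}{2 Q}$
$u{\left(G{\left(2 \cdot 6 \right)} \right)} \left(U + 793\right) = \frac{1}{2 \left(2 \cdot 6\right)^{2}} \left(-966 + 793\right) = \frac{1}{2 \cdot 12^{2}} \left(-173\right) = \frac{1}{2 \cdot 144} \left(-173\right) = \frac{1}{2} \cdot \frac{1}{144} \left(-173\right) = \frac{1}{288} \left(-173\right) = - \frac{173}{288}$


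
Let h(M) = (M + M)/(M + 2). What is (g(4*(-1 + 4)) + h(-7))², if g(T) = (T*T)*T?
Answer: 74891716/25 ≈ 2.9957e+6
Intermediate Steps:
h(M) = 2*M/(2 + M) (h(M) = (2*M)/(2 + M) = 2*M/(2 + M))
g(T) = T³ (g(T) = T²*T = T³)
(g(4*(-1 + 4)) + h(-7))² = ((4*(-1 + 4))³ + 2*(-7)/(2 - 7))² = ((4*3)³ + 2*(-7)/(-5))² = (12³ + 2*(-7)*(-⅕))² = (1728 + 14/5)² = (8654/5)² = 74891716/25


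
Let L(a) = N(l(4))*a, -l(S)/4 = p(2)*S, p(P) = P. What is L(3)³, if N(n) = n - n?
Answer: 0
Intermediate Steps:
l(S) = -8*S
N(n) = 0
L(a) = 0 (L(a) = 0*a = 0)
L(3)³ = 0³ = 0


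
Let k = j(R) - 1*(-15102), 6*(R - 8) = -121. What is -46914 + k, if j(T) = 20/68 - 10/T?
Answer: -39477307/1241 ≈ -31811.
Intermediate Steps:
R = -73/6 (R = 8 + (⅙)*(-121) = 8 - 121/6 = -73/6 ≈ -12.167)
j(T) = 5/17 - 10/T (j(T) = 20*(1/68) - 10/T = 5/17 - 10/T)
k = 18742967/1241 (k = (5/17 - 10/(-73/6)) - 1*(-15102) = (5/17 - 10*(-6/73)) + 15102 = (5/17 + 60/73) + 15102 = 1385/1241 + 15102 = 18742967/1241 ≈ 15103.)
-46914 + k = -46914 + 18742967/1241 = -39477307/1241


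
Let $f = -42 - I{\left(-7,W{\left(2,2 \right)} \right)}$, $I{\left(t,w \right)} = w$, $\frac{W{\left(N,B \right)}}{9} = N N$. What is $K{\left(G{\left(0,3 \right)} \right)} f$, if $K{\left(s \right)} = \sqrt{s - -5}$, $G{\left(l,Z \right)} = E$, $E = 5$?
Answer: $- 78 \sqrt{10} \approx -246.66$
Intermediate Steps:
$W{\left(N,B \right)} = 9 N^{2}$ ($W{\left(N,B \right)} = 9 N N = 9 N^{2}$)
$G{\left(l,Z \right)} = 5$
$K{\left(s \right)} = \sqrt{5 + s}$ ($K{\left(s \right)} = \sqrt{s + 5} = \sqrt{5 + s}$)
$f = -78$ ($f = -42 - 9 \cdot 2^{2} = -42 - 9 \cdot 4 = -42 - 36 = -78$)
$K{\left(G{\left(0,3 \right)} \right)} f = \sqrt{5 + 5} \left(-78\right) = \sqrt{10} \left(-78\right) = - 78 \sqrt{10}$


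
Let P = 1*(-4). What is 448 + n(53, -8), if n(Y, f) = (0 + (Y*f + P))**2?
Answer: 183632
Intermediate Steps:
P = -4
n(Y, f) = (-4 + Y*f)**2 (n(Y, f) = (0 + (Y*f - 4))**2 = (0 + (-4 + Y*f))**2 = (-4 + Y*f)**2)
448 + n(53, -8) = 448 + (-4 + 53*(-8))**2 = 448 + (-4 - 424)**2 = 448 + (-428)**2 = 448 + 183184 = 183632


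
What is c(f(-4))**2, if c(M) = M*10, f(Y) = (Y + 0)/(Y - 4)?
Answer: 25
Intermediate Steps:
f(Y) = Y/(-4 + Y)
c(M) = 10*M
c(f(-4))**2 = (10*(-4/(-4 - 4)))**2 = (10*(-4/(-8)))**2 = (10*(-4*(-1/8)))**2 = (10*(1/2))**2 = 5**2 = 25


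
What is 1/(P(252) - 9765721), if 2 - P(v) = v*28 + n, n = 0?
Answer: -1/9772775 ≈ -1.0233e-7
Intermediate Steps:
P(v) = 2 - 28*v (P(v) = 2 - (v*28 + 0) = 2 - (28*v + 0) = 2 - 28*v)
1/(P(252) - 9765721) = 1/((2 - 28*252) - 9765721) = 1/((2 - 7056) - 9765721) = 1/(-7054 - 9765721) = 1/(-9772775) = -1/9772775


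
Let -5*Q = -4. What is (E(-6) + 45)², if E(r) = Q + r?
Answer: 39601/25 ≈ 1584.0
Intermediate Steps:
Q = ⅘ (Q = -⅕*(-4) = ⅘ ≈ 0.80000)
E(r) = ⅘ + r
(E(-6) + 45)² = ((⅘ - 6) + 45)² = (-26/5 + 45)² = (199/5)² = 39601/25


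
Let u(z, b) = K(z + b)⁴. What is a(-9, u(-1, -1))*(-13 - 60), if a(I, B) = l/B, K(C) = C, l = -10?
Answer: 365/8 ≈ 45.625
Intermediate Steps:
u(z, b) = (b + z)⁴ (u(z, b) = (z + b)⁴ = (b + z)⁴)
a(I, B) = -10/B
a(-9, u(-1, -1))*(-13 - 60) = (-10/(-1 - 1)⁴)*(-13 - 60) = -10/((-2)⁴)*(-73) = -10/16*(-73) = -10*1/16*(-73) = -5/8*(-73) = 365/8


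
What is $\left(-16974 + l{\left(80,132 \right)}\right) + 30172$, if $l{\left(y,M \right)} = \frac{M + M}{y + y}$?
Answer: $\frac{263993}{20} \approx 13200.0$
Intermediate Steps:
$l{\left(y,M \right)} = \frac{M}{y}$ ($l{\left(y,M \right)} = \frac{2 M}{2 y} = 2 M \frac{1}{2 y} = \frac{M}{y}$)
$\left(-16974 + l{\left(80,132 \right)}\right) + 30172 = \left(-16974 + \frac{132}{80}\right) + 30172 = \left(-16974 + 132 \cdot \frac{1}{80}\right) + 30172 = \left(-16974 + \frac{33}{20}\right) + 30172 = - \frac{339447}{20} + 30172 = \frac{263993}{20}$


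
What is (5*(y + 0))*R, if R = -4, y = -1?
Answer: 20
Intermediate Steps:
(5*(y + 0))*R = (5*(-1 + 0))*(-4) = (5*(-1))*(-4) = -5*(-4) = 20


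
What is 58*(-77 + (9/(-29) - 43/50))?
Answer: -113347/25 ≈ -4533.9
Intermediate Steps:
58*(-77 + (9/(-29) - 43/50)) = 58*(-77 + (9*(-1/29) - 43*1/50)) = 58*(-77 + (-9/29 - 43/50)) = 58*(-77 - 1697/1450) = 58*(-113347/1450) = -113347/25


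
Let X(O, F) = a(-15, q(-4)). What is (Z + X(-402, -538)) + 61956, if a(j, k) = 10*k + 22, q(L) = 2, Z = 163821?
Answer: 225819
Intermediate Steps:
a(j, k) = 22 + 10*k
X(O, F) = 42 (X(O, F) = 22 + 10*2 = 22 + 20 = 42)
(Z + X(-402, -538)) + 61956 = (163821 + 42) + 61956 = 163863 + 61956 = 225819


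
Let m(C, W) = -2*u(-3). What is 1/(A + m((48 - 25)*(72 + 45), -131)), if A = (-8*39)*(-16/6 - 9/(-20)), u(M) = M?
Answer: 5/3488 ≈ 0.0014335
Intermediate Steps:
m(C, W) = 6 (m(C, W) = -2*(-3) = 6)
A = 3458/5 (A = -312*(-16*1/6 - 9*(-1/20)) = -312*(-8/3 + 9/20) = -312*(-133/60) = 3458/5 ≈ 691.60)
1/(A + m((48 - 25)*(72 + 45), -131)) = 1/(3458/5 + 6) = 1/(3488/5) = 5/3488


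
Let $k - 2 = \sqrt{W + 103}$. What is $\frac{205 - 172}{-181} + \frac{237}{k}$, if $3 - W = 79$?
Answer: $- \frac{86553}{4163} + \frac{711 \sqrt{3}}{23} \approx 32.752$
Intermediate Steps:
$W = -76$ ($W = 3 - 79 = -76$)
$k = 2 + 3 \sqrt{3}$ ($k = 2 + \sqrt{-76 + 103} = 2 + \sqrt{27} = 2 + 3 \sqrt{3} \approx 7.1962$)
$\frac{205 - 172}{-181} + \frac{237}{k} = \frac{205 - 172}{-181} + \frac{237}{2 + 3 \sqrt{3}} = \left(205 - 172\right) \left(- \frac{1}{181}\right) + \frac{237}{2 + 3 \sqrt{3}} = 33 \left(- \frac{1}{181}\right) + \frac{237}{2 + 3 \sqrt{3}} = - \frac{33}{181} + \frac{237}{2 + 3 \sqrt{3}}$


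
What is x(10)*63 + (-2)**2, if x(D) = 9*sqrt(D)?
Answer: 4 + 567*sqrt(10) ≈ 1797.0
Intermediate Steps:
x(10)*63 + (-2)**2 = (9*sqrt(10))*63 + (-2)**2 = 567*sqrt(10) + 4 = 4 + 567*sqrt(10)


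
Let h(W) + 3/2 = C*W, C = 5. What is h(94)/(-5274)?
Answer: -937/10548 ≈ -0.088832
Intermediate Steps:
h(W) = -3/2 + 5*W
h(94)/(-5274) = (-3/2 + 5*94)/(-5274) = (-3/2 + 470)*(-1/5274) = (937/2)*(-1/5274) = -937/10548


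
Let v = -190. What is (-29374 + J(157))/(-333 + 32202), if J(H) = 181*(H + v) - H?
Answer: -35504/31869 ≈ -1.1141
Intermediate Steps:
J(H) = -34390 + 180*H (J(H) = 181*(H - 190) - H = 181*(-190 + H) - H = (-34390 + 181*H) - H = -34390 + 180*H)
(-29374 + J(157))/(-333 + 32202) = (-29374 + (-34390 + 180*157))/(-333 + 32202) = (-29374 + (-34390 + 28260))/31869 = (-29374 - 6130)*(1/31869) = -35504*1/31869 = -35504/31869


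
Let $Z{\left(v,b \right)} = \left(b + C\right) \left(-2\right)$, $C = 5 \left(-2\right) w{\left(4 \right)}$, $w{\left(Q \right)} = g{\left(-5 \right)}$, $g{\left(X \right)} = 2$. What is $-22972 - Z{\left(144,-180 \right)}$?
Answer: $-23372$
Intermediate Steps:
$w{\left(Q \right)} = 2$
$C = -20$ ($C = 5 \left(-2\right) 2 = \left(-10\right) 2 = -20$)
$Z{\left(v,b \right)} = 40 - 2 b$ ($Z{\left(v,b \right)} = \left(b - 20\right) \left(-2\right) = \left(-20 + b\right) \left(-2\right) = 40 - 2 b$)
$-22972 - Z{\left(144,-180 \right)} = -22972 - \left(40 - -360\right) = -22972 - \left(40 + 360\right) = -22972 - 400 = -23372$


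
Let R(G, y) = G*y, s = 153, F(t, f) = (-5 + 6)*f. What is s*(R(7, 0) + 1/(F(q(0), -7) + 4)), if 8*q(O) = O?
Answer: -51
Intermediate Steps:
q(O) = O/8
F(t, f) = f (F(t, f) = 1*f = f)
s*(R(7, 0) + 1/(F(q(0), -7) + 4)) = 153*(7*0 + 1/(-7 + 4)) = 153*(0 + 1/(-3)) = 153*(0 - ⅓) = 153*(-⅓) = -51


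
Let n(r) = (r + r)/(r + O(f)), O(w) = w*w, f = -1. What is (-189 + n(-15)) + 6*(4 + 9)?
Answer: -762/7 ≈ -108.86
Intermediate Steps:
O(w) = w**2
n(r) = 2*r/(1 + r) (n(r) = (r + r)/(r + (-1)**2) = (2*r)/(r + 1) = (2*r)/(1 + r) = 2*r/(1 + r))
(-189 + n(-15)) + 6*(4 + 9) = (-189 + 2*(-15)/(1 - 15)) + 6*(4 + 9) = (-189 + 2*(-15)/(-14)) + 6*13 = (-189 + 2*(-15)*(-1/14)) + 78 = (-189 + 15/7) + 78 = -1308/7 + 78 = -762/7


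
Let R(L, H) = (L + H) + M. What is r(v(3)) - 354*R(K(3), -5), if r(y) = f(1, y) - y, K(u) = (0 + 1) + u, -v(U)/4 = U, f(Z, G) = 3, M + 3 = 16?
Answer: -4233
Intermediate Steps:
M = 13 (M = -3 + 16 = 13)
v(U) = -4*U
K(u) = 1 + u
R(L, H) = 13 + H + L (R(L, H) = (L + H) + 13 = (H + L) + 13 = 13 + H + L)
r(y) = 3 - y
r(v(3)) - 354*R(K(3), -5) = (3 - (-4)*3) - 354*(13 - 5 + (1 + 3)) = (3 - 1*(-12)) - 354*(13 - 5 + 4) = (3 + 12) - 354*12 = 15 - 4248 = -4233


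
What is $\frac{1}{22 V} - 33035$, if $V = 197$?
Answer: $- \frac{143173689}{4334} \approx -33035.0$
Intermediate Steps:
$\frac{1}{22 V} - 33035 = \frac{1}{22 \cdot 197} - 33035 = \frac{1}{4334} - 33035 = - \frac{143173689}{4334}$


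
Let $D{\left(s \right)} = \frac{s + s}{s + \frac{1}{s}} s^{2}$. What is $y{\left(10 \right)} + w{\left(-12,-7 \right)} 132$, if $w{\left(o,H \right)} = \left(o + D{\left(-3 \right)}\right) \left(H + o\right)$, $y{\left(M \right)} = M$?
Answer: $- \frac{52618}{5} \approx -10524.0$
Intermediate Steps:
$D{\left(s \right)} = \frac{2 s^{3}}{s + \frac{1}{s}}$ ($D{\left(s \right)} = \frac{2 s}{s + \frac{1}{s}} s^{2} = \frac{2 s^{3}}{s + \frac{1}{s}}$)
$w{\left(o,H \right)} = \left(\frac{81}{5} + o\right) \left(H + o\right)$ ($w{\left(o,H \right)} = \left(o + \frac{2 \left(-3\right)^{4}}{1 + \left(-3\right)^{2}}\right) \left(H + o\right) = \left(o + 2 \cdot 81 \frac{1}{1 + 9}\right) \left(H + o\right) = \left(o + 2 \cdot 81 \cdot \frac{1}{10}\right) \left(H + o\right) = \left(o + \frac{81}{5}\right) \left(H + o\right) = \left(\frac{81}{5} + o\right) \left(H + o\right)$)
$y{\left(10 \right)} + w{\left(-12,-7 \right)} 132 = 10 + \left(\left(-12\right)^{2} + \frac{81}{5} \left(-7\right) + \frac{81}{5} \left(-12\right) - -84\right) 132 = 10 + \left(144 - \frac{567}{5} - \frac{972}{5} + 84\right) 132 = 10 - \frac{52668}{5} = - \frac{52618}{5}$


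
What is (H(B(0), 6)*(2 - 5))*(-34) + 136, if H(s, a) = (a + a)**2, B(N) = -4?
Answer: 14824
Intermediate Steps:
H(s, a) = 4*a**2 (H(s, a) = (2*a)**2 = 4*a**2)
(H(B(0), 6)*(2 - 5))*(-34) + 136 = ((4*6**2)*(2 - 5))*(-34) + 136 = ((4*36)*(-3))*(-34) + 136 = (144*(-3))*(-34) + 136 = -432*(-34) + 136 = 14688 + 136 = 14824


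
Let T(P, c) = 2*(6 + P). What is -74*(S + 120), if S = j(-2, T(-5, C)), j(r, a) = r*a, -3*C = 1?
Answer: -8584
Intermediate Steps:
C = -⅓ (C = -⅓*1 = -⅓ ≈ -0.33333)
T(P, c) = 12 + 2*P
j(r, a) = a*r
S = -4 (S = (12 + 2*(-5))*(-2) = (12 - 10)*(-2) = 2*(-2) = -4)
-74*(S + 120) = -74*(-4 + 120) = -74*116 = -8584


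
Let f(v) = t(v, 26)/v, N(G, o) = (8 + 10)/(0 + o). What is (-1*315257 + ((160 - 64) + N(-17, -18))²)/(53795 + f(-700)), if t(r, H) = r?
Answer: -76558/13449 ≈ -5.6925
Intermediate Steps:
N(G, o) = 18/o
f(v) = 1 (f(v) = v/v = 1)
(-1*315257 + ((160 - 64) + N(-17, -18))²)/(53795 + f(-700)) = (-1*315257 + ((160 - 64) + 18/(-18))²)/(53795 + 1) = (-315257 + (96 + 18*(-1/18))²)/53796 = (-315257 + (96 - 1)²)*(1/53796) = (-315257 + 95²)*(1/53796) = (-315257 + 9025)*(1/53796) = -306232*1/53796 = -76558/13449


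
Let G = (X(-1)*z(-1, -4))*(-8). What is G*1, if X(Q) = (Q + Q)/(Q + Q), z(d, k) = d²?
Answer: -8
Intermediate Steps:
X(Q) = 1 (X(Q) = (2*Q)/((2*Q)) = (2*Q)*(1/(2*Q)) = 1)
G = -8 (G = (1*(-1)²)*(-8) = (1*1)*(-8) = 1*(-8) = -8)
G*1 = -8*1 = -8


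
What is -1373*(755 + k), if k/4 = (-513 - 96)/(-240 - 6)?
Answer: -43058653/41 ≈ -1.0502e+6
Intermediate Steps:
k = 406/41 (k = 4*((-513 - 96)/(-240 - 6)) = 4*(-609/(-246)) = 4*(-609*(-1/246)) = 4*(203/82) = 406/41 ≈ 9.9024)
-1373*(755 + k) = -1373*(755 + 406/41) = -1373*31361/41 = -43058653/41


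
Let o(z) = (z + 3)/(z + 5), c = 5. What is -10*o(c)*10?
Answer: -80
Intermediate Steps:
o(z) = (3 + z)/(5 + z)
-10*o(c)*10 = -10*(3 + 5)/(5 + 5)*10 = -10*8/10*10 = -8*10 = -80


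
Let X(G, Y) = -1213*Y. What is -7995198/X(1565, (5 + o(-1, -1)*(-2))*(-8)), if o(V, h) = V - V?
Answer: -3997599/24260 ≈ -164.78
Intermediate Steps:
o(V, h) = 0
-7995198/X(1565, (5 + o(-1, -1)*(-2))*(-8)) = -7995198*1/(9704*(5 + 0*(-2))) = -7995198*1/(9704*(5 + 0)) = -7995198/((-6065*(-8))) = -7995198/((-1213*(-40))) = -7995198/48520 = -7995198*1/48520 = -3997599/24260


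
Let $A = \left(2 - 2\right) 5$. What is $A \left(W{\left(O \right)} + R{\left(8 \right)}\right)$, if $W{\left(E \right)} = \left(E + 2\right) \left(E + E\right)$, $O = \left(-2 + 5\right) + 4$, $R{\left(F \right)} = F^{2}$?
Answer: $0$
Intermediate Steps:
$A = 0$ ($A = 0 \cdot 5 = 0$)
$O = 7$ ($O = 3 + 4 = 7$)
$W{\left(E \right)} = 2 E \left(2 + E\right)$ ($W{\left(E \right)} = \left(2 + E\right) 2 E = 2 E \left(2 + E\right)$)
$A \left(W{\left(O \right)} + R{\left(8 \right)}\right) = 0 \left(2 \cdot 7 \left(2 + 7\right) + 8^{2}\right) = 0 \left(2 \cdot 7 \cdot 9 + 64\right) = 0 \left(126 + 64\right) = 0 \cdot 190 = 0$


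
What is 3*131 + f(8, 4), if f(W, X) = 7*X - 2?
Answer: 419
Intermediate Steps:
f(W, X) = -2 + 7*X
3*131 + f(8, 4) = 3*131 + (-2 + 7*4) = 393 + (-2 + 28) = 393 + 26 = 419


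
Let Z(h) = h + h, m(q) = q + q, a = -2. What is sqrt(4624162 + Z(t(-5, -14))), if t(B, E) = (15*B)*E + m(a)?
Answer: 31*sqrt(4814) ≈ 2150.9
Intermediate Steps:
m(q) = 2*q
t(B, E) = -4 + 15*B*E (t(B, E) = (15*B)*E + 2*(-2) = 15*B*E - 4 = -4 + 15*B*E)
Z(h) = 2*h
sqrt(4624162 + Z(t(-5, -14))) = sqrt(4624162 + 2*(-4 + 15*(-5)*(-14))) = sqrt(4624162 + 2*(-4 + 1050)) = sqrt(4624162 + 2*1046) = sqrt(4624162 + 2092) = sqrt(4626254) = 31*sqrt(4814)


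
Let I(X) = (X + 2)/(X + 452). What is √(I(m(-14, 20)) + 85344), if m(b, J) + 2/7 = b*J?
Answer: √30825752770/601 ≈ 292.13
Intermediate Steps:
m(b, J) = -2/7 + J*b (m(b, J) = -2/7 + b*J = -2/7 + J*b)
I(X) = (2 + X)/(452 + X)
√(I(m(-14, 20)) + 85344) = √((2 + (-2/7 + 20*(-14)))/(452 + (-2/7 + 20*(-14))) + 85344) = √((2 + (-2/7 - 280))/(452 + (-2/7 - 280)) + 85344) = √((2 - 1962/7)/(452 - 1962/7) + 85344) = √(-1948/7/(1202/7) + 85344) = √((7/1202)*(-1948/7) + 85344) = √(-974/601 + 85344) = √(51290770/601) = √30825752770/601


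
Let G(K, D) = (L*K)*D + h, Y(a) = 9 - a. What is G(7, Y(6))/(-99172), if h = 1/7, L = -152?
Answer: 22343/694204 ≈ 0.032185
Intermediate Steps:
h = 1/7 ≈ 0.14286
G(K, D) = 1/7 - 152*D*K (G(K, D) = (-152*K)*D + 1/7 = -152*D*K + 1/7 = 1/7 - 152*D*K)
G(7, Y(6))/(-99172) = (1/7 - 152*(9 - 1*6)*7)/(-99172) = (1/7 - 152*(9 - 6)*7)*(-1/99172) = (1/7 - 152*3*7)*(-1/99172) = (1/7 - 3192)*(-1/99172) = -22343/7*(-1/99172) = 22343/694204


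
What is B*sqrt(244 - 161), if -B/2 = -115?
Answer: 230*sqrt(83) ≈ 2095.4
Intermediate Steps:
B = 230 (B = -2*(-115) = 230)
B*sqrt(244 - 161) = 230*sqrt(244 - 161) = 230*sqrt(83)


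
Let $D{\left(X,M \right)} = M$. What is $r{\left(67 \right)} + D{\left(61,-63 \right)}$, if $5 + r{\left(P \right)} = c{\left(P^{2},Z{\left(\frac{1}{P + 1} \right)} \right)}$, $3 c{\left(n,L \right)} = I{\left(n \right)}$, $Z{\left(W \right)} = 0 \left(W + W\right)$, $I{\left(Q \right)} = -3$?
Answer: $-69$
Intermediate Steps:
$Z{\left(W \right)} = 0$ ($Z{\left(W \right)} = 0 \cdot 2 W = 0$)
$c{\left(n,L \right)} = -1$ ($c{\left(n,L \right)} = \frac{1}{3} \left(-3\right) = -1$)
$r{\left(P \right)} = -6$ ($r{\left(P \right)} = -5 - 1 = -6$)
$r{\left(67 \right)} + D{\left(61,-63 \right)} = -6 - 63 = -69$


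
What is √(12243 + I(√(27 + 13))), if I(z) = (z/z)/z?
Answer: √(1224300 + 5*√10)/10 ≈ 110.65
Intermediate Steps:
I(z) = 1/z
√(12243 + I(√(27 + 13))) = √(12243 + 1/(√(27 + 13))) = √(12243 + 1/(√40)) = √(12243 + 1/(2*√10)) = √(12243 + √10/20)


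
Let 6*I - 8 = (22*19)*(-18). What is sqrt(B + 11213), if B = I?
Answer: sqrt(89643)/3 ≈ 99.802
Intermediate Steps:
I = -3758/3 (I = 4/3 + ((22*19)*(-18))/6 = 4/3 + (418*(-18))/6 = 4/3 + (1/6)*(-7524) = 4/3 - 1254 = -3758/3 ≈ -1252.7)
B = -3758/3 ≈ -1252.7
sqrt(B + 11213) = sqrt(-3758/3 + 11213) = sqrt(29881/3) = sqrt(89643)/3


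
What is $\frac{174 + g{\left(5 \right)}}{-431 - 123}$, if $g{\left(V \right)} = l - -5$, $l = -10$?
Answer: $- \frac{169}{554} \approx -0.30505$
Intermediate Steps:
$g{\left(V \right)} = -5$ ($g{\left(V \right)} = -10 - -5 = -10 + 5 = -5$)
$\frac{174 + g{\left(5 \right)}}{-431 - 123} = \frac{174 - 5}{-431 - 123} = \frac{169}{-554} = 169 \left(- \frac{1}{554}\right) = - \frac{169}{554}$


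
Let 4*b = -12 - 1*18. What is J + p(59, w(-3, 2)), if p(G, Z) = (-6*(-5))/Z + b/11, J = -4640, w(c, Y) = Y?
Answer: -101765/22 ≈ -4625.7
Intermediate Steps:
b = -15/2 (b = (-12 - 1*18)/4 = (-12 - 18)/4 = (¼)*(-30) = -15/2 ≈ -7.5000)
p(G, Z) = -15/22 + 30/Z (p(G, Z) = (-6*(-5))/Z - 15/2/11 = 30/Z - 15/2*1/11 = 30/Z - 15/22 = -15/22 + 30/Z)
J + p(59, w(-3, 2)) = -4640 + (-15/22 + 30/2) = -4640 + (-15/22 + 30*(½)) = -4640 + (-15/22 + 15) = -4640 + 315/22 = -101765/22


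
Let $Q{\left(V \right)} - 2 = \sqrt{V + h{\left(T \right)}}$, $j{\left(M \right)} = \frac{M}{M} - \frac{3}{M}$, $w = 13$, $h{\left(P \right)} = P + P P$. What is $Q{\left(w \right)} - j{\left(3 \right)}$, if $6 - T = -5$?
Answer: $2 + \sqrt{145} \approx 14.042$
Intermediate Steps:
$T = 11$ ($T = 6 - -5 = 6 + 5 = 11$)
$h{\left(P \right)} = P + P^{2}$
$j{\left(M \right)} = 1 - \frac{3}{M}$
$Q{\left(V \right)} = 2 + \sqrt{132 + V}$ ($Q{\left(V \right)} = 2 + \sqrt{V + 11 \left(1 + 11\right)} = 2 + \sqrt{V + 11 \cdot 12} = 2 + \sqrt{V + 132} = 2 + \sqrt{132 + V}$)
$Q{\left(w \right)} - j{\left(3 \right)} = \left(2 + \sqrt{132 + 13}\right) - \frac{-3 + 3}{3} = \left(2 + \sqrt{145}\right) - \frac{1}{3} \cdot 0 = \left(2 + \sqrt{145}\right) - 0 = \left(2 + \sqrt{145}\right) + 0 = 2 + \sqrt{145}$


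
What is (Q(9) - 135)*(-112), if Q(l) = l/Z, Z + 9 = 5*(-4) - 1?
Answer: 75768/5 ≈ 15154.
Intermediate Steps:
Z = -30 (Z = -9 + (5*(-4) - 1) = -9 + (-20 - 1) = -9 - 21 = -30)
Q(l) = -l/30 (Q(l) = l/(-30) = l*(-1/30) = -l/30)
(Q(9) - 135)*(-112) = (-1/30*9 - 135)*(-112) = (-3/10 - 135)*(-112) = -1353/10*(-112) = 75768/5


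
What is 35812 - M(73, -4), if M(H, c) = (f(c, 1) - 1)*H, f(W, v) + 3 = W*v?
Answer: 36396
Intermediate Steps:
f(W, v) = -3 + W*v
M(H, c) = H*(-4 + c) (M(H, c) = ((-3 + c*1) - 1)*H = ((-3 + c) - 1)*H = (-4 + c)*H = H*(-4 + c))
35812 - M(73, -4) = 35812 - 73*(-4 - 4) = 35812 - 73*(-8) = 35812 - 1*(-584) = 35812 + 584 = 36396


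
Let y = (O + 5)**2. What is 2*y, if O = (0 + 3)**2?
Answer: 392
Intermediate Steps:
O = 9 (O = 3**2 = 9)
y = 196 (y = (9 + 5)**2 = 14**2 = 196)
2*y = 2*196 = 392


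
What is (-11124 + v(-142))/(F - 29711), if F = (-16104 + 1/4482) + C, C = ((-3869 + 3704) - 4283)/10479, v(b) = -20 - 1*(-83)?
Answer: 173166879186/717269147009 ≈ 0.24143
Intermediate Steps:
v(b) = 63 (v(b) = -20 + 83 = 63)
C = -4448/10479 (C = (-165 - 4283)*(1/10479) = -4448*1/10479 = -4448/10479 ≈ -0.42447)
F = -252124842923/15655626 (F = (-16104 + 1/4482) - 4448/10479 = -72178127/4482 - 4448/10479 = -252124842923/15655626 ≈ -16104.)
(-11124 + v(-142))/(F - 29711) = (-11124 + 63)/(-252124842923/15655626 - 29711) = -11061/(-717269147009/15655626) = -11061*(-15655626/717269147009) = 173166879186/717269147009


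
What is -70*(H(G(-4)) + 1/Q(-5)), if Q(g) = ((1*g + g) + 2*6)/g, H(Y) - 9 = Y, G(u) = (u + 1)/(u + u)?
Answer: -1925/4 ≈ -481.25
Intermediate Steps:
G(u) = (1 + u)/(2*u) (G(u) = (1 + u)/((2*u)) = (1 + u)*(1/(2*u)) = (1 + u)/(2*u))
H(Y) = 9 + Y
Q(g) = (12 + 2*g)/g (Q(g) = ((g + g) + 12)/g = (2*g + 12)/g = (12 + 2*g)/g)
-70*(H(G(-4)) + 1/Q(-5)) = -70*((9 + (½)*(1 - 4)/(-4)) + 1/(2 + 12/(-5))) = -70*((9 + (½)*(-¼)*(-3)) + 1/(2 + 12*(-⅕))) = -70*((9 + 3/8) + 1/(2 - 12/5)) = -70*(75/8 + 1/(-⅖)) = -70*(75/8 - 5/2) = -70*55/8 = -1925/4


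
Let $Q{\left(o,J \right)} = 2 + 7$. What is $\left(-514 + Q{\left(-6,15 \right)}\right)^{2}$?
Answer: $255025$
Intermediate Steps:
$Q{\left(o,J \right)} = 9$
$\left(-514 + Q{\left(-6,15 \right)}\right)^{2} = \left(-514 + 9\right)^{2} = \left(-505\right)^{2} = 255025$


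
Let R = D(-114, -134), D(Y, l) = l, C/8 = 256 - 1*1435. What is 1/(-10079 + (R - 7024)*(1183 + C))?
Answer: 1/59036263 ≈ 1.6939e-8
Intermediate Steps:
C = -9432 (C = 8*(256 - 1*1435) = 8*(256 - 1435) = 8*(-1179) = -9432)
R = -134
1/(-10079 + (R - 7024)*(1183 + C)) = 1/(-10079 + (-134 - 7024)*(1183 - 9432)) = 1/(-10079 - 7158*(-8249)) = 1/(-10079 + 59046342) = 1/59036263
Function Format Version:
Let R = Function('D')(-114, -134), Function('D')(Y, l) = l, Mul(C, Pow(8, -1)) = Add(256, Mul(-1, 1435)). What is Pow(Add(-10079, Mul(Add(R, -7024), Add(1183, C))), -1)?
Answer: Rational(1, 59036263) ≈ 1.6939e-8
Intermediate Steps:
C = -9432 (C = Mul(8, Add(256, Mul(-1, 1435))) = Mul(8, Add(256, -1435)) = Mul(8, -1179) = -9432)
R = -134
Pow(Add(-10079, Mul(Add(R, -7024), Add(1183, C))), -1) = Pow(Add(-10079, Mul(Add(-134, -7024), Add(1183, -9432))), -1) = Pow(Add(-10079, Mul(-7158, -8249)), -1) = Pow(Add(-10079, 59046342), -1) = Pow(59036263, -1) = Rational(1, 59036263)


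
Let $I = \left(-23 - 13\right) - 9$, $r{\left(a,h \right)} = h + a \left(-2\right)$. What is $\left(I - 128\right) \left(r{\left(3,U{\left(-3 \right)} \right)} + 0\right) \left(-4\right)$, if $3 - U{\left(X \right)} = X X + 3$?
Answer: $-10380$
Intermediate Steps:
$U{\left(X \right)} = - X^{2}$ ($U{\left(X \right)} = 3 - \left(X X + 3\right) = 3 - \left(X^{2} + 3\right) = 3 - \left(3 + X^{2}\right) = - X^{2}$)
$r{\left(a,h \right)} = h - 2 a$
$I = -45$ ($I = -36 - 9 = -45$)
$\left(I - 128\right) \left(r{\left(3,U{\left(-3 \right)} \right)} + 0\right) \left(-4\right) = \left(-45 - 128\right) \left(\left(- \left(-3\right)^{2} - 6\right) + 0\right) \left(-4\right) = - 173 \left(\left(\left(-1\right) 9 - 6\right) + 0\right) \left(-4\right) = - 173 \left(\left(-9 - 6\right) + 0\right) \left(-4\right) = - 173 \left(-15 + 0\right) \left(-4\right) = - 173 \left(\left(-15\right) \left(-4\right)\right) = \left(-173\right) 60 = -10380$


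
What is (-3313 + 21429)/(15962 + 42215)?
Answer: 2588/8311 ≈ 0.31139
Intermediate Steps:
(-3313 + 21429)/(15962 + 42215) = 18116/58177 = 18116*(1/58177) = 2588/8311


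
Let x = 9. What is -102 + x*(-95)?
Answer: -957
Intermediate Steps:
-102 + x*(-95) = -102 + 9*(-95) = -102 - 855 = -957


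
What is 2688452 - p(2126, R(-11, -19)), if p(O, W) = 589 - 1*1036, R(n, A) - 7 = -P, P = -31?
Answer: 2688899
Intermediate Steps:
R(n, A) = 38 (R(n, A) = 7 - 1*(-31) = 7 + 31 = 38)
p(O, W) = -447 (p(O, W) = 589 - 1036 = -447)
2688452 - p(2126, R(-11, -19)) = 2688452 - 1*(-447) = 2688452 + 447 = 2688899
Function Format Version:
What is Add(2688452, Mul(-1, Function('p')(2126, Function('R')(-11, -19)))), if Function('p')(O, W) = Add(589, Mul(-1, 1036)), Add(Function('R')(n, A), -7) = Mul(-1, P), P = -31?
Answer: 2688899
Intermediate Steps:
Function('R')(n, A) = 38 (Function('R')(n, A) = Add(7, Mul(-1, -31)) = Add(7, 31) = 38)
Function('p')(O, W) = -447 (Function('p')(O, W) = Add(589, -1036) = -447)
Add(2688452, Mul(-1, Function('p')(2126, Function('R')(-11, -19)))) = Add(2688452, Mul(-1, -447)) = Add(2688452, 447) = 2688899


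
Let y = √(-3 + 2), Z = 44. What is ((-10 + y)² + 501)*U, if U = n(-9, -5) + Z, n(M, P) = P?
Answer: 23400 - 780*I ≈ 23400.0 - 780.0*I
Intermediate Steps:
y = I (y = √(-1) = I ≈ 1.0*I)
U = 39 (U = -5 + 44 = 39)
((-10 + y)² + 501)*U = ((-10 + I)² + 501)*39 = (501 + (-10 + I)²)*39 = 19539 + 39*(-10 + I)²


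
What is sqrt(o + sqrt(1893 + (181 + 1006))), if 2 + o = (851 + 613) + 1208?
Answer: sqrt(2670 + 2*sqrt(770)) ≈ 52.206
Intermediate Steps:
o = 2670 (o = -2 + ((851 + 613) + 1208) = -2 + (1464 + 1208) = -2 + 2672 = 2670)
sqrt(o + sqrt(1893 + (181 + 1006))) = sqrt(2670 + sqrt(1893 + (181 + 1006))) = sqrt(2670 + sqrt(1893 + 1187)) = sqrt(2670 + sqrt(3080)) = sqrt(2670 + 2*sqrt(770))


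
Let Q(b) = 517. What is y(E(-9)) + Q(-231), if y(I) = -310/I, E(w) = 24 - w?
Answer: 16751/33 ≈ 507.61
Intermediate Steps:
y(E(-9)) + Q(-231) = -310/(24 - 1*(-9)) + 517 = -310/(24 + 9) + 517 = -310/33 + 517 = 16751/33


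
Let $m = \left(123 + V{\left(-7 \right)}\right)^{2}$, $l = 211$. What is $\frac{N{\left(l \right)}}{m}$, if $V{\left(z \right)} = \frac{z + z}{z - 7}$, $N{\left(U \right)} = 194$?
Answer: $\frac{97}{7688} \approx 0.012617$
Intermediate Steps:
$V{\left(z \right)} = \frac{2 z}{-7 + z}$
$m = 15376$ ($m = \left(123 + 2 \left(-7\right) \frac{1}{-7 - 7}\right)^{2} = \left(123 + 2 \left(-7\right) \frac{1}{-14}\right)^{2} = \left(123 + 2 \left(-7\right) \left(- \frac{1}{14}\right)\right)^{2} = \left(123 + 1\right)^{2} = 124^{2} = 15376$)
$\frac{N{\left(l \right)}}{m} = \frac{194}{15376} = 194 \cdot \frac{1}{15376} = \frac{97}{7688}$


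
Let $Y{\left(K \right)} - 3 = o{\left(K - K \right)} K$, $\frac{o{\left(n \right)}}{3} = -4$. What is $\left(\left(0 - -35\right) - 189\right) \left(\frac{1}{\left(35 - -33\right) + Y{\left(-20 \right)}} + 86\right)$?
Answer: $- \frac{4119038}{311} \approx -13245.0$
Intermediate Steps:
$o{\left(n \right)} = -12$ ($o{\left(n \right)} = 3 \left(-4\right) = -12$)
$Y{\left(K \right)} = 3 - 12 K$
$\left(\left(0 - -35\right) - 189\right) \left(\frac{1}{\left(35 - -33\right) + Y{\left(-20 \right)}} + 86\right) = \left(\left(0 - -35\right) - 189\right) \left(\frac{1}{\left(35 - -33\right) + \left(3 - -240\right)} + 86\right) = \left(\left(0 + 35\right) - 189\right) \left(\frac{1}{\left(35 + 33\right) + \left(3 + 240\right)} + 86\right) = \left(35 - 189\right) \left(\frac{1}{68 + 243} + 86\right) = - 154 \left(\frac{1}{311} + 86\right) = \left(-154\right) \frac{26747}{311} = - \frac{4119038}{311}$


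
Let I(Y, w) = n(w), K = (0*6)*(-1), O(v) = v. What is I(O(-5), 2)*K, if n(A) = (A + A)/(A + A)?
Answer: 0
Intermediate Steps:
K = 0 (K = 0*(-1) = 0)
n(A) = 1 (n(A) = (2*A)/((2*A)) = (2*A)*(1/(2*A)) = 1)
I(Y, w) = 1
I(O(-5), 2)*K = 1*0 = 0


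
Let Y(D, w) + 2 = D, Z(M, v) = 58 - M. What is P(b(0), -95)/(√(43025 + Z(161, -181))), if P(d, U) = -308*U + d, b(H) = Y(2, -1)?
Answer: 1330*√42922/1951 ≈ 141.23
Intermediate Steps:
Y(D, w) = -2 + D
b(H) = 0 (b(H) = -2 + 2 = 0)
P(d, U) = d - 308*U
P(b(0), -95)/(√(43025 + Z(161, -181))) = (0 - 308*(-95))/(√(43025 + (58 - 1*161))) = (0 + 29260)/(√(43025 + (58 - 161))) = 29260/(√(43025 - 103)) = 29260/(√42922) = 29260*(√42922/42922) = 1330*√42922/1951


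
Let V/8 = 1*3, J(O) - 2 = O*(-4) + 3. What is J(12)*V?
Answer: -1032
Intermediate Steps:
J(O) = 5 - 4*O (J(O) = 2 + (O*(-4) + 3) = 2 + (-4*O + 3) = 2 + (3 - 4*O) = 5 - 4*O)
V = 24 (V = 8*(1*3) = 8*3 = 24)
J(12)*V = (5 - 4*12)*24 = (5 - 48)*24 = -43*24 = -1032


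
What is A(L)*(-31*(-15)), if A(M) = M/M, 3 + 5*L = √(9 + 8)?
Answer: 465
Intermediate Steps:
L = -⅗ + √17/5 (L = -⅗ + √(9 + 8)/5 = -⅗ + √17/5 ≈ 0.22462)
A(M) = 1
A(L)*(-31*(-15)) = 1*(-31*(-15)) = 1*465 = 465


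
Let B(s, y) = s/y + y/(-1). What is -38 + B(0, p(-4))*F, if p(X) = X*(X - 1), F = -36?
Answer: 682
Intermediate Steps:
p(X) = X*(-1 + X)
B(s, y) = -y + s/y (B(s, y) = s/y + y*(-1) = s/y - y = -y + s/y)
-38 + B(0, p(-4))*F = -38 + (-(-4)*(-1 - 4) + 0/((-4*(-1 - 4))))*(-36) = -38 + (-(-4)*(-5) + 0/((-4*(-5))))*(-36) = -38 + (-1*20 + 0/20)*(-36) = -38 + (-20 + 0*(1/20))*(-36) = -38 + (-20 + 0)*(-36) = -38 - 20*(-36) = -38 + 720 = 682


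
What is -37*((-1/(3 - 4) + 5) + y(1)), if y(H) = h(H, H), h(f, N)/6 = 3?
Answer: -888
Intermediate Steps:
h(f, N) = 18 (h(f, N) = 6*3 = 18)
y(H) = 18
-37*((-1/(3 - 4) + 5) + y(1)) = -37*((-1/(3 - 4) + 5) + 18) = -37*((-1/(-1) + 5) + 18) = -37*((-1*(-1) + 5) + 18) = -37*((1 + 5) + 18) = -37*(6 + 18) = -37*24 = -888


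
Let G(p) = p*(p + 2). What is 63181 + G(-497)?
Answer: 309196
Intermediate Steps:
G(p) = p*(2 + p)
63181 + G(-497) = 63181 - 497*(2 - 497) = 63181 - 497*(-495) = 63181 + 246015 = 309196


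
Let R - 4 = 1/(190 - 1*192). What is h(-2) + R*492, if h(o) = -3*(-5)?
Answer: 1737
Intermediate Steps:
h(o) = 15
R = 7/2 (R = 4 + 1/(190 - 1*192) = 4 + 1/(190 - 192) = 4 + 1/(-2) = 4 - ½ = 7/2 ≈ 3.5000)
h(-2) + R*492 = 15 + (7/2)*492 = 15 + 1722 = 1737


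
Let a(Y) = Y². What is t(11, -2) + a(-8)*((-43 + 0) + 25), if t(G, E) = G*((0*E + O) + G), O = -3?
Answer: -1064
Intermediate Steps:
t(G, E) = G*(-3 + G) (t(G, E) = G*((0*E - 3) + G) = G*((0 - 3) + G) = G*(-3 + G))
t(11, -2) + a(-8)*((-43 + 0) + 25) = 11*(-3 + 11) + (-8)²*((-43 + 0) + 25) = 11*8 + 64*(-43 + 25) = 88 + 64*(-18) = 88 - 1152 = -1064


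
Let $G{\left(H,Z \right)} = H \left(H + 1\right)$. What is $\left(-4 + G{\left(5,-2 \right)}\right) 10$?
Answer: $260$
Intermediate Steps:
$G{\left(H,Z \right)} = H \left(1 + H\right)$
$\left(-4 + G{\left(5,-2 \right)}\right) 10 = \left(-4 + 5 \left(1 + 5\right)\right) 10 = \left(-4 + 5 \cdot 6\right) 10 = \left(-4 + 30\right) 10 = 26 \cdot 10 = 260$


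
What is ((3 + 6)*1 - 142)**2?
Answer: 17689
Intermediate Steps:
((3 + 6)*1 - 142)**2 = (9*1 - 142)**2 = (9 - 142)**2 = (-133)**2 = 17689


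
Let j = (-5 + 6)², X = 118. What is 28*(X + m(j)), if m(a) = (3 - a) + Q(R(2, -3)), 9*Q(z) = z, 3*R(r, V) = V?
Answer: 30212/9 ≈ 3356.9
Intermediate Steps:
R(r, V) = V/3
Q(z) = z/9
j = 1 (j = 1² = 1)
m(a) = 26/9 - a (m(a) = (3 - a) + ((⅓)*(-3))/9 = (3 - a) + (⅑)*(-1) = (3 - a) - ⅑ = 26/9 - a)
28*(X + m(j)) = 28*(118 + (26/9 - 1*1)) = 28*(118 + (26/9 - 1)) = 28*(118 + 17/9) = 28*(1079/9) = 30212/9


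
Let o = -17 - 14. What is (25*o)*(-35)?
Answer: 27125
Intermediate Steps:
o = -31
(25*o)*(-35) = (25*(-31))*(-35) = -775*(-35) = 27125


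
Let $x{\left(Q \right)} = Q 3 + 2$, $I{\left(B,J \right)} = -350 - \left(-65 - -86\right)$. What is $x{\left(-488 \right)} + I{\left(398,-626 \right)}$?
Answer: $-1833$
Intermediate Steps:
$I{\left(B,J \right)} = -371$ ($I{\left(B,J \right)} = -350 - \left(-65 + 86\right) = -350 - 21 = -371$)
$x{\left(Q \right)} = 2 + 3 Q$ ($x{\left(Q \right)} = 3 Q + 2 = 2 + 3 Q$)
$x{\left(-488 \right)} + I{\left(398,-626 \right)} = \left(2 + 3 \left(-488\right)\right) - 371 = \left(2 - 1464\right) - 371 = -1462 - 371 = -1833$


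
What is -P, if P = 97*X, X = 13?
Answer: -1261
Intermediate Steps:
P = 1261 (P = 97*13 = 1261)
-P = -1*1261 = -1261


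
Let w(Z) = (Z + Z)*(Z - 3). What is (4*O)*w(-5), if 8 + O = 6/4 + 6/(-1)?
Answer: -4000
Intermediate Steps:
O = -25/2 (O = -8 + (6/4 + 6/(-1)) = -8 + (6*(1/4) + 6*(-1)) = -8 + (3/2 - 6) = -8 - 9/2 = -25/2 ≈ -12.500)
w(Z) = 2*Z*(-3 + Z) (w(Z) = (2*Z)*(-3 + Z) = 2*Z*(-3 + Z))
(4*O)*w(-5) = (4*(-25/2))*(2*(-5)*(-3 - 5)) = -100*(-5)*(-8) = -50*80 = -4000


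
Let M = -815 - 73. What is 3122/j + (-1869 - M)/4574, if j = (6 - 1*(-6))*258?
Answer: 2810713/3540276 ≈ 0.79392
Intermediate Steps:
M = -888
j = 3096 (j = (6 + 6)*258 = 12*258 = 3096)
3122/j + (-1869 - M)/4574 = 3122/3096 + (-1869 - 1*(-888))/4574 = 3122*(1/3096) + (-1869 + 888)*(1/4574) = 1561/1548 - 981*1/4574 = 1561/1548 - 981/4574 = 2810713/3540276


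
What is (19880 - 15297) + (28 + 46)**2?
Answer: 10059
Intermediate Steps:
(19880 - 15297) + (28 + 46)**2 = 4583 + 74**2 = 4583 + 5476 = 10059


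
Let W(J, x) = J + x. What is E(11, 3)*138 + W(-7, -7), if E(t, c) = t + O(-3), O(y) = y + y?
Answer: 676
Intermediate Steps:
O(y) = 2*y
E(t, c) = -6 + t (E(t, c) = t + 2*(-3) = t - 6 = -6 + t)
E(11, 3)*138 + W(-7, -7) = (-6 + 11)*138 + (-7 - 7) = 5*138 - 14 = 690 - 14 = 676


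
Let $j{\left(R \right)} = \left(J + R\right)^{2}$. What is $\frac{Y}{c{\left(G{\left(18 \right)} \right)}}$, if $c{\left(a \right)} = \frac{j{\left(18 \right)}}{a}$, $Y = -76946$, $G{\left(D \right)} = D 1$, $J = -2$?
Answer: $- \frac{346257}{64} \approx -5410.3$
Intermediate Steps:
$G{\left(D \right)} = D$
$j{\left(R \right)} = \left(-2 + R\right)^{2}$
$c{\left(a \right)} = \frac{256}{a}$ ($c{\left(a \right)} = \frac{\left(-2 + 18\right)^{2}}{a} = \frac{16^{2}}{a} = \frac{256}{a}$)
$\frac{Y}{c{\left(G{\left(18 \right)} \right)}} = - \frac{76946}{256 \cdot \frac{1}{18}} = - \frac{76946}{\frac{128}{9}} = \left(-76946\right) \frac{9}{128} = - \frac{346257}{64}$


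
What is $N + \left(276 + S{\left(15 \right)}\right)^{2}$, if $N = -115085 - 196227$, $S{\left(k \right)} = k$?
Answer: $-226631$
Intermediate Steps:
$N = -311312$
$N + \left(276 + S{\left(15 \right)}\right)^{2} = -311312 + \left(276 + 15\right)^{2} = -311312 + 291^{2} = -311312 + 84681 = -226631$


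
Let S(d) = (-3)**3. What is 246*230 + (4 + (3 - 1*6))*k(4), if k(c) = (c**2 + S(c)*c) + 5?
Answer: 56493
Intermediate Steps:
S(d) = -27
k(c) = 5 + c**2 - 27*c (k(c) = (c**2 - 27*c) + 5 = 5 + c**2 - 27*c)
246*230 + (4 + (3 - 1*6))*k(4) = 246*230 + (4 + (3 - 1*6))*(5 + 4**2 - 27*4) = 56580 + (4 + (3 - 6))*(5 + 16 - 108) = 56580 + (4 - 3)*(-87) = 56580 + 1*(-87) = 56580 - 87 = 56493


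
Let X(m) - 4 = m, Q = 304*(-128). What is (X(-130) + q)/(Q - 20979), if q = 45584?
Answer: -2674/3523 ≈ -0.75901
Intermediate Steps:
Q = -38912
X(m) = 4 + m
(X(-130) + q)/(Q - 20979) = ((4 - 130) + 45584)/(-38912 - 20979) = (-126 + 45584)/(-59891) = 45458*(-1/59891) = -2674/3523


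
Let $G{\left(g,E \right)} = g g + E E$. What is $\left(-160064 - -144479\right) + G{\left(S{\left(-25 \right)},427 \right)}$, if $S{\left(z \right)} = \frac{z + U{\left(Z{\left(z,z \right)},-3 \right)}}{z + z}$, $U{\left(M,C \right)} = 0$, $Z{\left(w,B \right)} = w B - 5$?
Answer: $\frac{666977}{4} \approx 1.6674 \cdot 10^{5}$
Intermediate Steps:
$Z{\left(w,B \right)} = -5 + B w$ ($Z{\left(w,B \right)} = B w - 5 = -5 + B w$)
$S{\left(z \right)} = \frac{1}{2}$ ($S{\left(z \right)} = \frac{z + 0}{z + z} = \frac{z}{2 z} = z \frac{1}{2 z} = \frac{1}{2}$)
$G{\left(g,E \right)} = E^{2} + g^{2}$ ($G{\left(g,E \right)} = g^{2} + E^{2} = E^{2} + g^{2}$)
$\left(-160064 - -144479\right) + G{\left(S{\left(-25 \right)},427 \right)} = \left(-160064 - -144479\right) + \left(427^{2} + \left(\frac{1}{2}\right)^{2}\right) = \left(-160064 + 144479\right) + \left(182329 + \frac{1}{4}\right) = -15585 + \frac{729317}{4} = \frac{666977}{4}$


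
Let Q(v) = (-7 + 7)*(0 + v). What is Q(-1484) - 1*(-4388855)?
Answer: 4388855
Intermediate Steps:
Q(v) = 0 (Q(v) = 0*v = 0)
Q(-1484) - 1*(-4388855) = 0 - 1*(-4388855) = 0 + 4388855 = 4388855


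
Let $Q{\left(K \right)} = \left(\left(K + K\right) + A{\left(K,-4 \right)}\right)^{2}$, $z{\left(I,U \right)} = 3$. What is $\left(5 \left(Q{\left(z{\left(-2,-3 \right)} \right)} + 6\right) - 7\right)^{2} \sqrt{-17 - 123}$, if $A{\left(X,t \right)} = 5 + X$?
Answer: $2012018 i \sqrt{35} \approx 1.1903 \cdot 10^{7} i$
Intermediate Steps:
$Q{\left(K \right)} = \left(5 + 3 K\right)^{2}$ ($Q{\left(K \right)} = \left(\left(K + K\right) + \left(5 + K\right)\right)^{2} = \left(2 K + \left(5 + K\right)\right)^{2} = \left(5 + 3 K\right)^{2}$)
$\left(5 \left(Q{\left(z{\left(-2,-3 \right)} \right)} + 6\right) - 7\right)^{2} \sqrt{-17 - 123} = \left(5 \left(\left(5 + 3 \cdot 3\right)^{2} + 6\right) - 7\right)^{2} \sqrt{-17 - 123} = \left(5 \left(\left(5 + 9\right)^{2} + 6\right) - 7\right)^{2} \sqrt{-140} = \left(5 \left(14^{2} + 6\right) - 7\right)^{2} \cdot 2 i \sqrt{35} = \left(5 \left(196 + 6\right) - 7\right)^{2} \cdot 2 i \sqrt{35} = \left(5 \cdot 202 - 7\right)^{2} \cdot 2 i \sqrt{35} = \left(1010 - 7\right)^{2} \cdot 2 i \sqrt{35} = 1003^{2} \cdot 2 i \sqrt{35} = 1006009 \cdot 2 i \sqrt{35} = 2012018 i \sqrt{35}$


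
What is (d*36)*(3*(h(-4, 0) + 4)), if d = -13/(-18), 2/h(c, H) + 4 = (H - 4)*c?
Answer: 325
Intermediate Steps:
h(c, H) = 2/(-4 + c*(-4 + H)) (h(c, H) = 2/(-4 + (H - 4)*c) = 2/(-4 + (-4 + H)*c) = 2/(-4 + c*(-4 + H)))
d = 13/18 (d = -13*(-1)/18 = -1*(-13/18) = 13/18 ≈ 0.72222)
(d*36)*(3*(h(-4, 0) + 4)) = ((13/18)*36)*(3*(2/(-4 - 4*(-4) + 0*(-4)) + 4)) = 26*(3*(2/(-4 + 16 + 0) + 4)) = 26*(3*(2/12 + 4)) = 26*(3*(2*(1/12) + 4)) = 26*(3*(⅙ + 4)) = 26*(3*(25/6)) = 26*(25/2) = 325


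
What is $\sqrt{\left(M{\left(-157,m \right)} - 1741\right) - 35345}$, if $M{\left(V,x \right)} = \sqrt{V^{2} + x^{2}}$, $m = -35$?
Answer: $\sqrt{-37086 + \sqrt{25874}} \approx 192.16 i$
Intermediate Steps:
$\sqrt{\left(M{\left(-157,m \right)} - 1741\right) - 35345} = \sqrt{\left(\sqrt{\left(-157\right)^{2} + \left(-35\right)^{2}} - 1741\right) - 35345} = \sqrt{\left(\sqrt{24649 + 1225} - 1741\right) - 35345} = \sqrt{\left(\sqrt{25874} - 1741\right) - 35345} = \sqrt{\left(-1741 + \sqrt{25874}\right) - 35345} = \sqrt{-37086 + \sqrt{25874}}$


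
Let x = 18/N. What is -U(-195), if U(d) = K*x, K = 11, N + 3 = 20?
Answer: -198/17 ≈ -11.647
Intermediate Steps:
N = 17 (N = -3 + 20 = 17)
x = 18/17 ≈ 1.0588
U(d) = 198/17 (U(d) = 11*(18/17) = 198/17)
-U(-195) = -1*198/17 = -198/17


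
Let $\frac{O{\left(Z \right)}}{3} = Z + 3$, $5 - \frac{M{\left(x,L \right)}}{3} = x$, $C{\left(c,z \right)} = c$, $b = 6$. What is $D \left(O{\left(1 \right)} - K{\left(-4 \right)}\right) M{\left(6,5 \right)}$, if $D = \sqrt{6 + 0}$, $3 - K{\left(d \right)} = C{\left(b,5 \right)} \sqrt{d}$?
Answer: $\sqrt{6} \left(-27 - 36 i\right) \approx -66.136 - 88.182 i$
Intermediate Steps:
$M{\left(x,L \right)} = 15 - 3 x$
$K{\left(d \right)} = 3 - 6 \sqrt{d}$
$O{\left(Z \right)} = 9 + 3 Z$ ($O{\left(Z \right)} = 3 \left(Z + 3\right) = 3 \left(3 + Z\right) = 9 + 3 Z$)
$D = \sqrt{6} \approx 2.4495$
$D \left(O{\left(1 \right)} - K{\left(-4 \right)}\right) M{\left(6,5 \right)} = \sqrt{6} \left(\left(9 + 3 \cdot 1\right) - \left(3 - 6 \sqrt{-4}\right)\right) \left(15 - 18\right) = \sqrt{6} \left(\left(9 + 3\right) - \left(3 - 6 \cdot 2 i\right)\right) \left(15 - 18\right) = \sqrt{6} \left(12 - \left(3 - 12 i\right)\right) \left(-3\right) = \sqrt{6} \left(9 + 12 i\right) \left(-3\right) = - 3 \sqrt{6} \left(9 + 12 i\right)$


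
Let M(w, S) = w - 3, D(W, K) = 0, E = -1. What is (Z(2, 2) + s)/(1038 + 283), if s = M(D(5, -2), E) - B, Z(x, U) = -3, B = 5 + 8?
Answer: -19/1321 ≈ -0.014383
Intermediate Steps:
M(w, S) = -3 + w
B = 13
s = -16 (s = (-3 + 0) - 1*13 = -3 - 13 = -16)
(Z(2, 2) + s)/(1038 + 283) = (-3 - 16)/(1038 + 283) = -19/1321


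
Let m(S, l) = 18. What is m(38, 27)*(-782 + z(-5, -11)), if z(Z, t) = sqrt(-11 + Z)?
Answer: -14076 + 72*I ≈ -14076.0 + 72.0*I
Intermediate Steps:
m(38, 27)*(-782 + z(-5, -11)) = 18*(-782 + sqrt(-11 - 5)) = 18*(-782 + sqrt(-16)) = 18*(-782 + 4*I) = -14076 + 72*I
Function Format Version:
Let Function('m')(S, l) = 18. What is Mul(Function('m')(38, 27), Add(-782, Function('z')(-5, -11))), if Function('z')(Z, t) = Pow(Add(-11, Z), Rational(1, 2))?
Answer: Add(-14076, Mul(72, I)) ≈ Add(-14076., Mul(72.000, I))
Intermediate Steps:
Mul(Function('m')(38, 27), Add(-782, Function('z')(-5, -11))) = Mul(18, Add(-782, Pow(Add(-11, -5), Rational(1, 2)))) = Mul(18, Add(-782, Pow(-16, Rational(1, 2)))) = Mul(18, Add(-782, Mul(4, I))) = Add(-14076, Mul(72, I))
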